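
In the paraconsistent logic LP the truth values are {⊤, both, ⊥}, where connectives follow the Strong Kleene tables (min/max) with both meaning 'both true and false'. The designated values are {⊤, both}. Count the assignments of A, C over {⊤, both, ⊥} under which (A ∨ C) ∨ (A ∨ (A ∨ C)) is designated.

Of the 9 assignments, 8 give a value in {⊤, both}.

8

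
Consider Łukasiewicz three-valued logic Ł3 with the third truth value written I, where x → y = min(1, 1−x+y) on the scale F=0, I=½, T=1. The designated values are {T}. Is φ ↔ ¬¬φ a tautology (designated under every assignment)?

Every assignment of φ over {T, I, F} gives a value in {T}.
In particular, with φ=I: φ ↔ ¬¬φ = T.

Yes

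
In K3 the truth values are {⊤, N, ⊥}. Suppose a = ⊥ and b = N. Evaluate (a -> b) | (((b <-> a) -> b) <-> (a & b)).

⊤

a -> b = ⊥ -> N = ⊤  [~⊥ | N]
b <-> a = N <-> ⊥ = N
(b <-> a) -> b = N -> N = N
a & b = ⊥ & N = ⊥
((b <-> a) -> b) <-> (a & b) = N <-> ⊥ = N
(a -> b) | (((b <-> a) -> b) <-> (a & b)) = ⊤ | N = ⊤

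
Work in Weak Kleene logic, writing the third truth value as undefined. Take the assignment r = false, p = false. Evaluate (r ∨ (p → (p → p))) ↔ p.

p → p = false → false = true
p → (p → p) = false → true = true
r ∨ (p → (p → p)) = false ∨ true = true
(r ∨ (p → (p → p))) ↔ p = true ↔ false = false

false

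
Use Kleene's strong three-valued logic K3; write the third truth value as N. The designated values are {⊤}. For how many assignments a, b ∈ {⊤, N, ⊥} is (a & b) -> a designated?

Of the 9 assignments, 7 give a value in {⊤}.

7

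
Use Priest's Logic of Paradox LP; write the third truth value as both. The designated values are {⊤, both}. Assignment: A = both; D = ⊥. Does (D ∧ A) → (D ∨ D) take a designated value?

D ∧ A = ⊥ ∧ both = ⊥
D ∨ D = ⊥ ∨ ⊥ = ⊥
(D ∧ A) → (D ∨ D) = ⊥ → ⊥ = ⊤
⊤ ∈ {⊤, both}.

Yes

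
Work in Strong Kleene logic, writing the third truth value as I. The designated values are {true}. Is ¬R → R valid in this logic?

Countermodel: R=I gives I, which is not designated.

No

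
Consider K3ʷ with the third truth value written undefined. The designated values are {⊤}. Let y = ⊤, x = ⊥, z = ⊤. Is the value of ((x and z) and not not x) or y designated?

Yes

x and z = ⊥ and ⊤ = ⊥
not x = not ⊥ = ⊤
not not x = not ⊤ = ⊥
(x and z) and not not x = ⊥ and ⊥ = ⊥
((x and z) and not not x) or y = ⊥ or ⊤ = ⊤
⊤ ∈ {⊤}.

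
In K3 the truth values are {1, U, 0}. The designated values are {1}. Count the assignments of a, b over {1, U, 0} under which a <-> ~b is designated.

Designated under: (a=1, b=0); (a=0, b=1).

2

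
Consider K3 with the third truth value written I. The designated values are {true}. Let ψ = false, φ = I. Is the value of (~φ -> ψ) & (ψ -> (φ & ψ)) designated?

~φ = ~I = I
~φ -> ψ = I -> false = I  [~I | false]
φ & ψ = I & false = false
ψ -> (φ & ψ) = false -> false = true
(~φ -> ψ) & (ψ -> (φ & ψ)) = I & true = I
I ∉ {true}.

No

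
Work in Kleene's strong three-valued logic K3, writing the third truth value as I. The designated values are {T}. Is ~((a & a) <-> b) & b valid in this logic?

Countermodel: a=T, b=T gives F, which is not designated.

No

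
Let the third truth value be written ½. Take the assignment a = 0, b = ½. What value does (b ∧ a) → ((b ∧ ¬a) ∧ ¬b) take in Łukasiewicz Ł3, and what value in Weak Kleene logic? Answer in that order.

In Łukasiewicz Ł3: b ∧ a = ½ ∧ 0 = 0
¬a = ¬0 = 1
b ∧ ¬a = ½ ∧ 1 = ½
¬b = ¬½ = ½
(b ∧ ¬a) ∧ ¬b = ½ ∧ ½ = ½
(b ∧ a) → ((b ∧ ¬a) ∧ ¬b) = 0 → ½ = 1  [min(1, 1−0+½)]
In Weak Kleene logic: b ∧ a = ½ ∧ 0 = ½
¬a = ¬0 = 1
b ∧ ¬a = ½ ∧ 1 = ½
¬b = ¬½ = ½
(b ∧ ¬a) ∧ ¬b = ½ ∧ ½ = ½
(b ∧ a) → ((b ∧ ¬a) ∧ ¬b) = ½ → ½ = ½  [any arg is the third value ⇒ result is the third value]
They differ because Łukasiewicz Ł3 and Weak Kleene logic treat ½ differently under the binary connectives.

1; ½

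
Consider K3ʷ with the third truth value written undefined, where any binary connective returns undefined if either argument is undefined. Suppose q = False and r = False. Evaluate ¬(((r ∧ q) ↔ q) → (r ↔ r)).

r ∧ q = False ∧ False = False
(r ∧ q) ↔ q = False ↔ False = True
r ↔ r = False ↔ False = True
((r ∧ q) ↔ q) → (r ↔ r) = True → True = True
¬(((r ∧ q) ↔ q) → (r ↔ r)) = ¬True = False

False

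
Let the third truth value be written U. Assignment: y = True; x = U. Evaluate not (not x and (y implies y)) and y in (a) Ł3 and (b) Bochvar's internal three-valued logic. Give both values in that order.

U; U

In Ł3: not x = not U = U
y implies y = True implies True = True
not x and (y implies y) = U and True = U
not (not x and (y implies y)) = not U = U
not (not x and (y implies y)) and y = U and True = U
In Bochvar's internal three-valued logic: not x = not U = U
y implies y = True implies True = True
not x and (y implies y) = U and True = U
not (not x and (y implies y)) = not U = U
not (not x and (y implies y)) and y = U and True = U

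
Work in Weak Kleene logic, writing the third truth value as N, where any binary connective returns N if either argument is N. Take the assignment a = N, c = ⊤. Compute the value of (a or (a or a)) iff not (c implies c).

a or a = N or N = N
a or (a or a) = N or N = N
c implies c = ⊤ implies ⊤ = ⊤
not (c implies c) = not ⊤ = ⊥
(a or (a or a)) iff not (c implies c) = N iff ⊥ = N

N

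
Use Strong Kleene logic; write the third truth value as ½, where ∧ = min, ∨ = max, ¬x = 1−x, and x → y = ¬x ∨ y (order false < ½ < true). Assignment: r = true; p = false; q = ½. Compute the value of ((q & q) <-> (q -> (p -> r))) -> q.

½

q & q = ½ & ½ = ½
p -> r = false -> true = true
q -> (p -> r) = ½ -> true = true
(q & q) <-> (q -> (p -> r)) = ½ <-> true = ½
((q & q) <-> (q -> (p -> r))) -> q = ½ -> ½ = ½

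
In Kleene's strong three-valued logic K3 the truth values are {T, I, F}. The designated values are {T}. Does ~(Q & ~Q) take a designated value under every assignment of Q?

Countermodel: Q=I gives I, which is not designated.

No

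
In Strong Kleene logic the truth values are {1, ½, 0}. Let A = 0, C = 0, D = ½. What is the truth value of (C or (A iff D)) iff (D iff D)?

A iff D = 0 iff ½ = ½
C or (A iff D) = 0 or ½ = ½
D iff D = ½ iff ½ = ½
(C or (A iff D)) iff (D iff D) = ½ iff ½ = ½

½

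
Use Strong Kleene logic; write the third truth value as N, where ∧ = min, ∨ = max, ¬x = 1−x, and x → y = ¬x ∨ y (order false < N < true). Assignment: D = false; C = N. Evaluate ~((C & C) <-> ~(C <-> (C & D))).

N

C & C = N & N = N
C & D = N & false = false
C <-> (C & D) = N <-> false = N
~(C <-> (C & D)) = ~N = N
(C & C) <-> ~(C <-> (C & D)) = N <-> N = N
~((C & C) <-> ~(C <-> (C & D))) = ~N = N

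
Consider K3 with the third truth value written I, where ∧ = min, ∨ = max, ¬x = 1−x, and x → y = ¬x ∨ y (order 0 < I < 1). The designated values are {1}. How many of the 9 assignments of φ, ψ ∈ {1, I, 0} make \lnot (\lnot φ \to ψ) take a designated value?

1

Designated under: (φ=0, ψ=0).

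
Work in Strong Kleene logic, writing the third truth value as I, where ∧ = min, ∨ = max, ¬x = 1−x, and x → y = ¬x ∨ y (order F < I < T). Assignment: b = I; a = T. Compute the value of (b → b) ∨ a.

b → b = I → I = I
(b → b) ∨ a = I ∨ T = T

T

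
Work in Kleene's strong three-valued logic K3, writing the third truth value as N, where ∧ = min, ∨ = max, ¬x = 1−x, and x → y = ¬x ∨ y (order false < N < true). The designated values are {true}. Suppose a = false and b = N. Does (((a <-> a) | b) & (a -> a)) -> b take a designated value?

a <-> a = false <-> false = true
(a <-> a) | b = true | N = true
a -> a = false -> false = true
((a <-> a) | b) & (a -> a) = true & true = true
(((a <-> a) | b) & (a -> a)) -> b = true -> N = N  [~true | N]
N ∉ {true}.

No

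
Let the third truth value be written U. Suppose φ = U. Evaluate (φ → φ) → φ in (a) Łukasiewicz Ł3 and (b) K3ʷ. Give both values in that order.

In Łukasiewicz Ł3: φ → φ = U → U = ⊤  [min(1, 1−½+½)]
(φ → φ) → φ = ⊤ → U = U
In K3ʷ: φ → φ = U → U = U  [any arg is the third value ⇒ result is the third value]
(φ → φ) → φ = U → U = U

U; U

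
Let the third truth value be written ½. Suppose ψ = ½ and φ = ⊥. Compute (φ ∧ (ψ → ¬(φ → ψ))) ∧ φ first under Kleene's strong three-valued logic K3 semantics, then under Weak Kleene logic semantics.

In Kleene's strong three-valued logic K3: φ → ψ = ⊥ → ½ = ⊤
¬(φ → ψ) = ¬⊤ = ⊥
ψ → ¬(φ → ψ) = ½ → ⊥ = ½
φ ∧ (ψ → ¬(φ → ψ)) = ⊥ ∧ ½ = ⊥
(φ ∧ (ψ → ¬(φ → ψ))) ∧ φ = ⊥ ∧ ⊥ = ⊥
In Weak Kleene logic: φ → ψ = ⊥ → ½ = ½  [any arg is the third value ⇒ result is the third value]
¬(φ → ψ) = ¬½ = ½
ψ → ¬(φ → ψ) = ½ → ½ = ½
φ ∧ (ψ → ¬(φ → ψ)) = ⊥ ∧ ½ = ½
(φ ∧ (ψ → ¬(φ → ψ))) ∧ φ = ½ ∧ ⊥ = ½
They differ because Kleene's strong three-valued logic K3 and Weak Kleene logic treat ½ differently under the binary connectives.

⊥; ½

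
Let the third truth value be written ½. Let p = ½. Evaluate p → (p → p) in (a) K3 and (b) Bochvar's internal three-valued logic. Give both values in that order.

½; ½

In K3: p → p = ½ → ½ = ½  [¬½ ∨ ½]
p → (p → p) = ½ → ½ = ½
In Bochvar's internal three-valued logic: p → p = ½ → ½ = ½
p → (p → p) = ½ → ½ = ½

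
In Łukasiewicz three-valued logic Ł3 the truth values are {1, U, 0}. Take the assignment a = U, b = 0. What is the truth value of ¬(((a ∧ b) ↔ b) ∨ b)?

a ∧ b = U ∧ 0 = 0
(a ∧ b) ↔ b = 0 ↔ 0 = 1
((a ∧ b) ↔ b) ∨ b = 1 ∨ 0 = 1
¬(((a ∧ b) ↔ b) ∨ b) = ¬1 = 0

0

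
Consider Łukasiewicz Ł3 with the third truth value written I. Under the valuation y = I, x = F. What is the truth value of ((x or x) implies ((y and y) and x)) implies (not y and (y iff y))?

x or x = F or F = F
y and y = I and I = I
(y and y) and x = I and F = F
(x or x) implies ((y and y) and x) = F implies F = T
not y = not I = I
y iff y = I iff I = T  [1 − |½−½|]
not y and (y iff y) = I and T = I
((x or x) implies ((y and y) and x)) implies (not y and (y iff y)) = T implies I = I

I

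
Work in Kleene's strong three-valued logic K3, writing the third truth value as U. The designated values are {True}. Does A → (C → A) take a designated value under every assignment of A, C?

No

Countermodel: A=U, C=True gives U, which is not designated.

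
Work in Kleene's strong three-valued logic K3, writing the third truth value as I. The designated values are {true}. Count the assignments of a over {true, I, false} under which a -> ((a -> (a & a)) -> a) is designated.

2

a=true: true ✓
a=I: I ·
a=false: true ✓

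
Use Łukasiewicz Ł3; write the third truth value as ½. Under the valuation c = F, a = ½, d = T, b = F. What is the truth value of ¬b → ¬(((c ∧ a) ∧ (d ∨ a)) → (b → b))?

F

¬b = ¬F = T
c ∧ a = F ∧ ½ = F
d ∨ a = T ∨ ½ = T
(c ∧ a) ∧ (d ∨ a) = F ∧ T = F
b → b = F → F = T
((c ∧ a) ∧ (d ∨ a)) → (b → b) = F → T = T
¬(((c ∧ a) ∧ (d ∨ a)) → (b → b)) = ¬T = F
¬b → ¬(((c ∧ a) ∧ (d ∨ a)) → (b → b)) = T → F = F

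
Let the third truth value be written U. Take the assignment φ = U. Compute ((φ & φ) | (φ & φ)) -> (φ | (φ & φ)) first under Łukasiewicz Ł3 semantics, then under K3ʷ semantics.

T; U

In Łukasiewicz Ł3: φ & φ = U & U = U
φ & φ = U & U = U
(φ & φ) | (φ & φ) = U | U = U
φ & φ = U & U = U
φ | (φ & φ) = U | U = U
((φ & φ) | (φ & φ)) -> (φ | (φ & φ)) = U -> U = T  [min(1, 1−½+½)]
In K3ʷ: φ & φ = U & U = U
φ & φ = U & U = U
(φ & φ) | (φ & φ) = U | U = U
φ & φ = U & U = U
φ | (φ & φ) = U | U = U
((φ & φ) | (φ & φ)) -> (φ | (φ & φ)) = U -> U = U  [any arg is the third value ⇒ result is the third value]
They differ because Łukasiewicz Ł3 and K3ʷ treat U differently under the binary connectives.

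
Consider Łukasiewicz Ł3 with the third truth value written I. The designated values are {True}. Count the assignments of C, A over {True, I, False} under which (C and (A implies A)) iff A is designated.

Designated under: (C=True, A=True); (C=I, A=I); (C=False, A=False).

3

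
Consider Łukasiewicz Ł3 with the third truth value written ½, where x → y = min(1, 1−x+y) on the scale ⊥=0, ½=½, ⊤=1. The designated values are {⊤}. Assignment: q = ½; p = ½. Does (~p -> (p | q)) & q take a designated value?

No

~p = ~½ = ½
p | q = ½ | ½ = ½
~p -> (p | q) = ½ -> ½ = ⊤  [min(1, 1−½+½)]
(~p -> (p | q)) & q = ⊤ & ½ = ½
½ ∉ {⊤}.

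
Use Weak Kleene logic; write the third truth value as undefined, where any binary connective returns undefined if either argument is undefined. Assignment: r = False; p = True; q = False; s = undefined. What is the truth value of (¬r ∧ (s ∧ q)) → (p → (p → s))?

¬r = ¬False = True
s ∧ q = undefined ∧ False = undefined
¬r ∧ (s ∧ q) = True ∧ undefined = undefined
p → s = True → undefined = undefined
p → (p → s) = True → undefined = undefined
(¬r ∧ (s ∧ q)) → (p → (p → s)) = undefined → undefined = undefined

undefined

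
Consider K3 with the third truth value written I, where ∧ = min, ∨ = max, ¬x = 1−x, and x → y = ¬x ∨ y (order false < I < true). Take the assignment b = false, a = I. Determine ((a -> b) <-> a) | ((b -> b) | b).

true

a -> b = I -> false = I  [~I | false]
(a -> b) <-> a = I <-> I = I
b -> b = false -> false = true
(b -> b) | b = true | false = true
((a -> b) <-> a) | ((b -> b) | b) = I | true = true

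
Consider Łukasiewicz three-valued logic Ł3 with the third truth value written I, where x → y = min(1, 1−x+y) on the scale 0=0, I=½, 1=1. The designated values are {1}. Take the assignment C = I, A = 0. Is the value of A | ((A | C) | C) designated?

A | C = 0 | I = I
(A | C) | C = I | I = I
A | ((A | C) | C) = 0 | I = I
I ∉ {1}.

No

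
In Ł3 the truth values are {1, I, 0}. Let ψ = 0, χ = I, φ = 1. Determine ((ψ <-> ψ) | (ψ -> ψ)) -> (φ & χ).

I

ψ <-> ψ = 0 <-> 0 = 1
ψ -> ψ = 0 -> 0 = 1
(ψ <-> ψ) | (ψ -> ψ) = 1 | 1 = 1
φ & χ = 1 & I = I
((ψ <-> ψ) | (ψ -> ψ)) -> (φ & χ) = 1 -> I = I  [min(1, 1−1+½)]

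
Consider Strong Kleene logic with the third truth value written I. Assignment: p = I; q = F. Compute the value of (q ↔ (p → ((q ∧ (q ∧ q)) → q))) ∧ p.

q ∧ q = F ∧ F = F
q ∧ (q ∧ q) = F ∧ F = F
(q ∧ (q ∧ q)) → q = F → F = T
p → ((q ∧ (q ∧ q)) → q) = I → T = T  [¬I ∨ T]
q ↔ (p → ((q ∧ (q ∧ q)) → q)) = F ↔ T = F
(q ↔ (p → ((q ∧ (q ∧ q)) → q))) ∧ p = F ∧ I = F

F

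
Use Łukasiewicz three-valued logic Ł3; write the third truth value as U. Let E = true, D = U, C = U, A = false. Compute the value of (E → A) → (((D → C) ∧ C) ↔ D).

E → A = true → false = false
D → C = U → U = true  [min(1, 1−½+½)]
(D → C) ∧ C = true ∧ U = U
((D → C) ∧ C) ↔ D = U ↔ U = true
(E → A) → (((D → C) ∧ C) ↔ D) = false → true = true

true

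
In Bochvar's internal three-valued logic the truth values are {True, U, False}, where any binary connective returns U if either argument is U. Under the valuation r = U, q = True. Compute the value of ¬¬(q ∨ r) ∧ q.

q ∨ r = True ∨ U = U
¬(q ∨ r) = ¬U = U
¬¬(q ∨ r) = ¬U = U
¬¬(q ∨ r) ∧ q = U ∧ True = U

U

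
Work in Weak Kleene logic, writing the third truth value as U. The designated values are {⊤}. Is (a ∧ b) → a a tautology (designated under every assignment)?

Countermodel: a=⊤, b=U gives U, which is not designated.

No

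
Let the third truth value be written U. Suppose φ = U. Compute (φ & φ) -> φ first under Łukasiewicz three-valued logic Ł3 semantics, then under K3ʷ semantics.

In Łukasiewicz three-valued logic Ł3: φ & φ = U & U = U
(φ & φ) -> φ = U -> U = True
In K3ʷ: φ & φ = U & U = U
(φ & φ) -> φ = U -> U = U  [any arg is the third value ⇒ result is the third value]
They differ because Łukasiewicz three-valued logic Ł3 and K3ʷ treat U differently under the binary connectives.

True; U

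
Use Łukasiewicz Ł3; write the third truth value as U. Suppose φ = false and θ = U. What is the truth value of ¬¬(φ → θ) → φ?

φ → θ = false → U = true  [min(1, 1−0+½)]
¬(φ → θ) = ¬true = false
¬¬(φ → θ) = ¬false = true
¬¬(φ → θ) → φ = true → false = false

false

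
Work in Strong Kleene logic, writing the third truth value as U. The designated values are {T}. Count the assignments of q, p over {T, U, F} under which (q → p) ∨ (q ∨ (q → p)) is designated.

7

Of the 9 assignments, 7 give a value in {T}.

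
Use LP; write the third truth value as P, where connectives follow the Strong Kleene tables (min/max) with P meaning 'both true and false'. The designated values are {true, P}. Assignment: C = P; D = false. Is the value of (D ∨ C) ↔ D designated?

Yes

D ∨ C = false ∨ P = P
(D ∨ C) ↔ D = P ↔ false = P
P ∈ {true, P}.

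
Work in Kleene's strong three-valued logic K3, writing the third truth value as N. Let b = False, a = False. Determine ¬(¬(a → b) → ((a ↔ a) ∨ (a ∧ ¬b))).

a → b = False → False = True
¬(a → b) = ¬True = False
a ↔ a = False ↔ False = True
¬b = ¬False = True
a ∧ ¬b = False ∧ True = False
(a ↔ a) ∨ (a ∧ ¬b) = True ∨ False = True
¬(a → b) → ((a ↔ a) ∨ (a ∧ ¬b)) = False → True = True
¬(¬(a → b) → ((a ↔ a) ∨ (a ∧ ¬b))) = ¬True = False

False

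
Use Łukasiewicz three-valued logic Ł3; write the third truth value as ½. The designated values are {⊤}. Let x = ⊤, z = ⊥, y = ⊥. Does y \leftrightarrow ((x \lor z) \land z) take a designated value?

Yes

x \lor z = ⊤ \lor ⊥ = ⊤
(x \lor z) \land z = ⊤ \land ⊥ = ⊥
y \leftrightarrow ((x \lor z) \land z) = ⊥ \leftrightarrow ⊥ = ⊤
⊤ ∈ {⊤}.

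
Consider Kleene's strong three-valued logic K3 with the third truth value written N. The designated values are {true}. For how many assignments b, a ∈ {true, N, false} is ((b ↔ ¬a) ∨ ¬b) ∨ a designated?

6

Of the 9 assignments, 6 give a value in {true}.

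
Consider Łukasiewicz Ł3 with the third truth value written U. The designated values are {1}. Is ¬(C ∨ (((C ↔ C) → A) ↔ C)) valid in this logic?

Countermodel: C=1, A=1 gives 0, which is not designated.

No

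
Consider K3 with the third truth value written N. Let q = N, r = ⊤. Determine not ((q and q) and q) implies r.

⊤

q and q = N and N = N
(q and q) and q = N and N = N
not ((q and q) and q) = not N = N
not ((q and q) and q) implies r = N implies ⊤ = ⊤  [not N or ⊤]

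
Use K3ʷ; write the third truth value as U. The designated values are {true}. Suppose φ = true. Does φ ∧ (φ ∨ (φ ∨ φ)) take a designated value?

Yes

φ ∨ φ = true ∨ true = true
φ ∨ (φ ∨ φ) = true ∨ true = true
φ ∧ (φ ∨ (φ ∨ φ)) = true ∧ true = true
true ∈ {true}.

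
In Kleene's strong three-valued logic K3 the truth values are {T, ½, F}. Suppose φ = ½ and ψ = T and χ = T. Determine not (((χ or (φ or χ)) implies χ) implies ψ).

φ or χ = ½ or T = T
χ or (φ or χ) = T or T = T
(χ or (φ or χ)) implies χ = T implies T = T
((χ or (φ or χ)) implies χ) implies ψ = T implies T = T
not (((χ or (φ or χ)) implies χ) implies ψ) = not T = F

F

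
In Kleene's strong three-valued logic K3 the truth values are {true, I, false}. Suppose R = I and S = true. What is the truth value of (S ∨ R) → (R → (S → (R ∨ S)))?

true

S ∨ R = true ∨ I = true
R ∨ S = I ∨ true = true
S → (R ∨ S) = true → true = true
R → (S → (R ∨ S)) = I → true = true  [¬I ∨ true]
(S ∨ R) → (R → (S → (R ∨ S))) = true → true = true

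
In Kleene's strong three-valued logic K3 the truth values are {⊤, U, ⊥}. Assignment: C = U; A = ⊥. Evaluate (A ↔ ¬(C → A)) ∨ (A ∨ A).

C → A = U → ⊥ = U  [¬U ∨ ⊥]
¬(C → A) = ¬U = U
A ↔ ¬(C → A) = ⊥ ↔ U = U
A ∨ A = ⊥ ∨ ⊥ = ⊥
(A ↔ ¬(C → A)) ∨ (A ∨ A) = U ∨ ⊥ = U

U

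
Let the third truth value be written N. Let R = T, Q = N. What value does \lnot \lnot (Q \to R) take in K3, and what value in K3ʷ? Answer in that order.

T; N

In K3: Q \to R = N \to T = T
\lnot (Q \to R) = \lnot T = F
\lnot \lnot (Q \to R) = \lnot F = T
In K3ʷ: Q \to R = N \to T = N  [any arg is the third value ⇒ result is the third value]
\lnot (Q \to R) = \lnot N = N
\lnot \lnot (Q \to R) = \lnot N = N
They differ because K3 and K3ʷ treat N differently under the binary connectives.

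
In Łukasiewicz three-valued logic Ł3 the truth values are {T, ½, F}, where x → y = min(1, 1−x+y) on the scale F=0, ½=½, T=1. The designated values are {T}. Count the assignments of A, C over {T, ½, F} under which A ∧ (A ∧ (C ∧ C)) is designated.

1

Designated under: (A=T, C=T).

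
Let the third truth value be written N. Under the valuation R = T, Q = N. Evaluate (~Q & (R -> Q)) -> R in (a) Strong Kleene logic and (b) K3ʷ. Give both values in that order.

In Strong Kleene logic: ~Q = ~N = N
R -> Q = T -> N = N
~Q & (R -> Q) = N & N = N
(~Q & (R -> Q)) -> R = N -> T = T
In K3ʷ: ~Q = ~N = N
R -> Q = T -> N = N
~Q & (R -> Q) = N & N = N
(~Q & (R -> Q)) -> R = N -> T = N
They differ because Strong Kleene logic and K3ʷ treat N differently under the binary connectives.

T; N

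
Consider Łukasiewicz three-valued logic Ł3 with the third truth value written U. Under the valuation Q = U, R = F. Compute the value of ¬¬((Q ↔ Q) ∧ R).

F

Q ↔ Q = U ↔ U = T  [1 − |½−½|]
(Q ↔ Q) ∧ R = T ∧ F = F
¬((Q ↔ Q) ∧ R) = ¬F = T
¬¬((Q ↔ Q) ∧ R) = ¬T = F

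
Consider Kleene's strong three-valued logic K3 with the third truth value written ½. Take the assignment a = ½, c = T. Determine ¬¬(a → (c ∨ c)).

c ∨ c = T ∨ T = T
a → (c ∨ c) = ½ → T = T  [¬½ ∨ T]
¬(a → (c ∨ c)) = ¬T = F
¬¬(a → (c ∨ c)) = ¬F = T

T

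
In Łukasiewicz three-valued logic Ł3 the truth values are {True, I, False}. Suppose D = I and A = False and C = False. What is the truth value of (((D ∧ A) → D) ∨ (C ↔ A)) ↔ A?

D ∧ A = I ∧ False = False
(D ∧ A) → D = False → I = True  [min(1, 1−0+½)]
C ↔ A = False ↔ False = True
((D ∧ A) → D) ∨ (C ↔ A) = True ∨ True = True
(((D ∧ A) → D) ∨ (C ↔ A)) ↔ A = True ↔ False = False

False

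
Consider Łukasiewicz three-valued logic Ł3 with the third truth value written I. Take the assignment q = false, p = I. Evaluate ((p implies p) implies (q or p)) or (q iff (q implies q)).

I

p implies p = I implies I = true
q or p = false or I = I
(p implies p) implies (q or p) = true implies I = I
q implies q = false implies false = true
q iff (q implies q) = false iff true = false
((p implies p) implies (q or p)) or (q iff (q implies q)) = I or false = I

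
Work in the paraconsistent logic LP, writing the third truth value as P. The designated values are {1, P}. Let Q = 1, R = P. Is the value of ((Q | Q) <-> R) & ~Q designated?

No

Q | Q = 1 | 1 = 1
(Q | Q) <-> R = 1 <-> P = P
~Q = ~1 = 0
((Q | Q) <-> R) & ~Q = P & 0 = 0
0 ∉ {1, P}.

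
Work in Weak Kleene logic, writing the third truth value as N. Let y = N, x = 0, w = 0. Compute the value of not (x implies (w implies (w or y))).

w or y = 0 or N = N
w implies (w or y) = 0 implies N = N  [any arg is the third value ⇒ result is the third value]
x implies (w implies (w or y)) = 0 implies N = N
not (x implies (w implies (w or y))) = not N = N

N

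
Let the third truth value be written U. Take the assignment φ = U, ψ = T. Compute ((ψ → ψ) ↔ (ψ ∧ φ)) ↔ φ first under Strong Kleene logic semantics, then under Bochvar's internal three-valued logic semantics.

In Strong Kleene logic: ψ → ψ = T → T = T
ψ ∧ φ = T ∧ U = U
(ψ → ψ) ↔ (ψ ∧ φ) = T ↔ U = U
((ψ → ψ) ↔ (ψ ∧ φ)) ↔ φ = U ↔ U = U
In Bochvar's internal three-valued logic: ψ → ψ = T → T = T
ψ ∧ φ = T ∧ U = U
(ψ → ψ) ↔ (ψ ∧ φ) = T ↔ U = U
((ψ → ψ) ↔ (ψ ∧ φ)) ↔ φ = U ↔ U = U

U; U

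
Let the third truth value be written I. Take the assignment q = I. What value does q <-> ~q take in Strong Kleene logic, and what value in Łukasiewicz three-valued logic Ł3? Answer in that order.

In Strong Kleene logic: ~q = ~I = I
q <-> ~q = I <-> I = I
In Łukasiewicz three-valued logic Ł3: ~q = ~I = I
q <-> ~q = I <-> I = True  [1 − |½−½|]
They differ because Strong Kleene logic and Łukasiewicz three-valued logic Ł3 treat I differently under implication.

I; True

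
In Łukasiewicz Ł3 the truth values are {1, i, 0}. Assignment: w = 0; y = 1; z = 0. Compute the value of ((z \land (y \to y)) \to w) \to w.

0

y \to y = 1 \to 1 = 1
z \land (y \to y) = 0 \land 1 = 0
(z \land (y \to y)) \to w = 0 \to 0 = 1
((z \land (y \to y)) \to w) \to w = 1 \to 0 = 0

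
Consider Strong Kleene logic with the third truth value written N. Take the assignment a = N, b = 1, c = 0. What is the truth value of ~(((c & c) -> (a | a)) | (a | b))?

c & c = 0 & 0 = 0
a | a = N | N = N
(c & c) -> (a | a) = 0 -> N = 1  [~0 | N]
a | b = N | 1 = 1
((c & c) -> (a | a)) | (a | b) = 1 | 1 = 1
~(((c & c) -> (a | a)) | (a | b)) = ~1 = 0

0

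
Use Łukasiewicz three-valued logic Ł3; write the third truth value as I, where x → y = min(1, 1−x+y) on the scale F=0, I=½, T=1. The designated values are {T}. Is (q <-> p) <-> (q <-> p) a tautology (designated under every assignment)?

Yes

Every assignment of q, p over {T, I, F} gives a value in {T}.
In particular, with q=I, p=I: (q <-> p) <-> (q <-> p) = T.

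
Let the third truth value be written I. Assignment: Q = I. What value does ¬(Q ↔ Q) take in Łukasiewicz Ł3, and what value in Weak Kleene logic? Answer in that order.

⊥; I

In Łukasiewicz Ł3: Q ↔ Q = I ↔ I = ⊤
¬(Q ↔ Q) = ¬⊤ = ⊥
In Weak Kleene logic: Q ↔ Q = I ↔ I = I
¬(Q ↔ Q) = ¬I = I
They differ because Łukasiewicz Ł3 and Weak Kleene logic treat I differently under the binary connectives.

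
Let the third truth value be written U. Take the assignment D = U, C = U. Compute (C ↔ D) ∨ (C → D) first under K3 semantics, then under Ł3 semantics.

U; True

In K3: C ↔ D = U ↔ U = U
C → D = U → U = U
(C ↔ D) ∨ (C → D) = U ∨ U = U
In Ł3: C ↔ D = U ↔ U = True  [1 − |½−½|]
C → D = U → U = True
(C ↔ D) ∨ (C → D) = True ∨ True = True
They differ because K3 and Ł3 treat U differently under implication.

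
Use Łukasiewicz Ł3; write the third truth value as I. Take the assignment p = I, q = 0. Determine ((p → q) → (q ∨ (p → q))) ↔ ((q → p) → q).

p → q = I → 0 = I  [min(1, 1−½+0)]
p → q = I → 0 = I
q ∨ (p → q) = 0 ∨ I = I
(p → q) → (q ∨ (p → q)) = I → I = 1
q → p = 0 → I = 1
(q → p) → q = 1 → 0 = 0
((p → q) → (q ∨ (p → q))) ↔ ((q → p) → q) = 1 ↔ 0 = 0

0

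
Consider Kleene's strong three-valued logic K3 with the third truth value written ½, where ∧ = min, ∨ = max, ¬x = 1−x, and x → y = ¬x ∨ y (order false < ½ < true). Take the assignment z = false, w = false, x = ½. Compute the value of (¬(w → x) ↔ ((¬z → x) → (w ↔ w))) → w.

w → x = false → ½ = true  [¬false ∨ ½]
¬(w → x) = ¬true = false
¬z = ¬false = true
¬z → x = true → ½ = ½
w ↔ w = false ↔ false = true
(¬z → x) → (w ↔ w) = ½ → true = true
¬(w → x) ↔ ((¬z → x) → (w ↔ w)) = false ↔ true = false
(¬(w → x) ↔ ((¬z → x) → (w ↔ w))) → w = false → false = true

true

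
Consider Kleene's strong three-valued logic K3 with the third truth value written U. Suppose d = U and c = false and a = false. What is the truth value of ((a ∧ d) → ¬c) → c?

false

a ∧ d = false ∧ U = false
¬c = ¬false = true
(a ∧ d) → ¬c = false → true = true
((a ∧ d) → ¬c) → c = true → false = false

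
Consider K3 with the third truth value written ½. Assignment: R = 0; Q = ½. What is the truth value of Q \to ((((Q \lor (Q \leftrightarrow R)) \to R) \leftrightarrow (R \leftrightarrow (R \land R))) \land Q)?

Q \leftrightarrow R = ½ \leftrightarrow 0 = ½
Q \lor (Q \leftrightarrow R) = ½ \lor ½ = ½
(Q \lor (Q \leftrightarrow R)) \to R = ½ \to 0 = ½
R \land R = 0 \land 0 = 0
R \leftrightarrow (R \land R) = 0 \leftrightarrow 0 = 1
((Q \lor (Q \leftrightarrow R)) \to R) \leftrightarrow (R \leftrightarrow (R \land R)) = ½ \leftrightarrow 1 = ½
(((Q \lor (Q \leftrightarrow R)) \to R) \leftrightarrow (R \leftrightarrow (R \land R))) \land Q = ½ \land ½ = ½
Q \to ((((Q \lor (Q \leftrightarrow R)) \to R) \leftrightarrow (R \leftrightarrow (R \land R))) \land Q) = ½ \to ½ = ½

½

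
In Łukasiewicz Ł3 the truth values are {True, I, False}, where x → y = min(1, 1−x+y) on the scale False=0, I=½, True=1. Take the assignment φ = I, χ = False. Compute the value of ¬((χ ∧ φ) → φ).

False

χ ∧ φ = False ∧ I = False
(χ ∧ φ) → φ = False → I = True  [min(1, 1−0+½)]
¬((χ ∧ φ) → φ) = ¬True = False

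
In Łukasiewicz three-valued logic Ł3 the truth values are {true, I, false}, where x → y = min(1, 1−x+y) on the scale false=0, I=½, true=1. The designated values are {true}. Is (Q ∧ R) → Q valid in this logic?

Yes

Every assignment of Q, R over {true, I, false} gives a value in {true}.
In particular, with Q=I, R=I: (Q ∧ R) → Q = true.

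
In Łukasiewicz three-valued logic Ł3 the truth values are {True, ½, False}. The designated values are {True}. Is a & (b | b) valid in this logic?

No

Countermodel: a=True, b=½ gives ½, which is not designated.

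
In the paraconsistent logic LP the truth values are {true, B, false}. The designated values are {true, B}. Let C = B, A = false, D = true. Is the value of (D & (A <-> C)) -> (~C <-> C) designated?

Yes

A <-> C = false <-> B = B
D & (A <-> C) = true & B = B
~C = ~B = B
~C <-> C = B <-> B = B
(D & (A <-> C)) -> (~C <-> C) = B -> B = B  [~B | B]
B ∈ {true, B}.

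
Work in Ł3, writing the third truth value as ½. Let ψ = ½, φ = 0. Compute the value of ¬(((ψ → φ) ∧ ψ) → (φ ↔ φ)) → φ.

1

ψ → φ = ½ → 0 = ½
(ψ → φ) ∧ ψ = ½ ∧ ½ = ½
φ ↔ φ = 0 ↔ 0 = 1
((ψ → φ) ∧ ψ) → (φ ↔ φ) = ½ → 1 = 1
¬(((ψ → φ) ∧ ψ) → (φ ↔ φ)) = ¬1 = 0
¬(((ψ → φ) ∧ ψ) → (φ ↔ φ)) → φ = 0 → 0 = 1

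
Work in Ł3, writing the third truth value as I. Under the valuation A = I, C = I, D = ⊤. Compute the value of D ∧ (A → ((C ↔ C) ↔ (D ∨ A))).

⊤

C ↔ C = I ↔ I = ⊤  [1 − |½−½|]
D ∨ A = ⊤ ∨ I = ⊤
(C ↔ C) ↔ (D ∨ A) = ⊤ ↔ ⊤ = ⊤
A → ((C ↔ C) ↔ (D ∨ A)) = I → ⊤ = ⊤
D ∧ (A → ((C ↔ C) ↔ (D ∨ A))) = ⊤ ∧ ⊤ = ⊤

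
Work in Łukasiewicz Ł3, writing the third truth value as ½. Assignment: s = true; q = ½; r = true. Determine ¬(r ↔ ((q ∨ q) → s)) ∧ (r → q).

q ∨ q = ½ ∨ ½ = ½
(q ∨ q) → s = ½ → true = true
r ↔ ((q ∨ q) → s) = true ↔ true = true
¬(r ↔ ((q ∨ q) → s)) = ¬true = false
r → q = true → ½ = ½
¬(r ↔ ((q ∨ q) → s)) ∧ (r → q) = false ∧ ½ = false

false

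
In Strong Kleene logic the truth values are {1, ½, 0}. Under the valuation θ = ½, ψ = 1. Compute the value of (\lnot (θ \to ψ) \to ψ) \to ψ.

1

θ \to ψ = ½ \to 1 = 1  [\lnot ½ \lor 1]
\lnot (θ \to ψ) = \lnot 1 = 0
\lnot (θ \to ψ) \to ψ = 0 \to 1 = 1
(\lnot (θ \to ψ) \to ψ) \to ψ = 1 \to 1 = 1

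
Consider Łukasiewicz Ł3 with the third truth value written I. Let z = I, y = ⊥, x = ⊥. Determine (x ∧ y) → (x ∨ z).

⊤

x ∧ y = ⊥ ∧ ⊥ = ⊥
x ∨ z = ⊥ ∨ I = I
(x ∧ y) → (x ∨ z) = ⊥ → I = ⊤  [min(1, 1−0+½)]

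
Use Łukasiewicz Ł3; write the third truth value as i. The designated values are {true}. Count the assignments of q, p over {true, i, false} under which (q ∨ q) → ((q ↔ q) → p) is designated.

Of the 9 assignments, 6 give a value in {true}.

6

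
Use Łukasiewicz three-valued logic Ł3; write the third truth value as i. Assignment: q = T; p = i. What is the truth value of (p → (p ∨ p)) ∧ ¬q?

F

p ∨ p = i ∨ i = i
p → (p ∨ p) = i → i = T  [min(1, 1−½+½)]
¬q = ¬T = F
(p → (p ∨ p)) ∧ ¬q = T ∧ F = F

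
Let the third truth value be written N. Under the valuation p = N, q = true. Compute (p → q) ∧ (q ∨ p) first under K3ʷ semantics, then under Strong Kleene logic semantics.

N; true

In K3ʷ: p → q = N → true = N  [any arg is the third value ⇒ result is the third value]
q ∨ p = true ∨ N = N
(p → q) ∧ (q ∨ p) = N ∧ N = N
In Strong Kleene logic: p → q = N → true = true  [¬N ∨ true]
q ∨ p = true ∨ N = true
(p → q) ∧ (q ∨ p) = true ∧ true = true
They differ because K3ʷ and Strong Kleene logic treat N differently under the binary connectives.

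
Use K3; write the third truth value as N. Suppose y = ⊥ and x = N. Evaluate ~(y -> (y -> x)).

⊥

y -> x = ⊥ -> N = ⊤  [~⊥ | N]
y -> (y -> x) = ⊥ -> ⊤ = ⊤
~(y -> (y -> x)) = ~⊤ = ⊥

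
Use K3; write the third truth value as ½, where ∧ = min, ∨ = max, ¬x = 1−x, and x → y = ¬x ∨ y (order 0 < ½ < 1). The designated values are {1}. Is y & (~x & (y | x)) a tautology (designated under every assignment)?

Countermodel: y=1, x=1 gives 0, which is not designated.

No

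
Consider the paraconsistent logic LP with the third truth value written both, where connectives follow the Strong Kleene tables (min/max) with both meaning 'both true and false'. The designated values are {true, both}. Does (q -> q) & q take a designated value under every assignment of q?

No

Countermodel: q=false gives false, which is not designated.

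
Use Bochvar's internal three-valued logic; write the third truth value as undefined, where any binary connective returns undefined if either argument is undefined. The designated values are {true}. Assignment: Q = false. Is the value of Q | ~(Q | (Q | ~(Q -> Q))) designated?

Q -> Q = false -> false = true
~(Q -> Q) = ~true = false
Q | ~(Q -> Q) = false | false = false
Q | (Q | ~(Q -> Q)) = false | false = false
~(Q | (Q | ~(Q -> Q))) = ~false = true
Q | ~(Q | (Q | ~(Q -> Q))) = false | true = true
true ∈ {true}.

Yes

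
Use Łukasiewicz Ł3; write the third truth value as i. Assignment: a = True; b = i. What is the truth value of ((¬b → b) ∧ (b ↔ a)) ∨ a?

¬b = ¬i = i
¬b → b = i → i = True  [min(1, 1−½+½)]
b ↔ a = i ↔ True = i
(¬b → b) ∧ (b ↔ a) = True ∧ i = i
((¬b → b) ∧ (b ↔ a)) ∨ a = i ∨ True = True

True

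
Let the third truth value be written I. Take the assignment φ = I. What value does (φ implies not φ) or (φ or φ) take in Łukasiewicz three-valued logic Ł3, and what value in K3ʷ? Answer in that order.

T; I

In Łukasiewicz three-valued logic Ł3: not φ = not I = I
φ implies not φ = I implies I = T  [min(1, 1−½+½)]
φ or φ = I or I = I
(φ implies not φ) or (φ or φ) = T or I = T
In K3ʷ: not φ = not I = I
φ implies not φ = I implies I = I
φ or φ = I or I = I
(φ implies not φ) or (φ or φ) = I or I = I
They differ because Łukasiewicz three-valued logic Ł3 and K3ʷ treat I differently under the binary connectives.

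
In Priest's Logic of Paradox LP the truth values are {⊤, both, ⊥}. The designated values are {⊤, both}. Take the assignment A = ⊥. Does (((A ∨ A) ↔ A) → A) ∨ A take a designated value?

No

A ∨ A = ⊥ ∨ ⊥ = ⊥
(A ∨ A) ↔ A = ⊥ ↔ ⊥ = ⊤
((A ∨ A) ↔ A) → A = ⊤ → ⊥ = ⊥
(((A ∨ A) ↔ A) → A) ∨ A = ⊥ ∨ ⊥ = ⊥
⊥ ∉ {⊤, both}.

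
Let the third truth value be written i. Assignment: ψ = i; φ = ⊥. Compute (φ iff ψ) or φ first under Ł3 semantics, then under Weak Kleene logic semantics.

In Ł3: φ iff ψ = ⊥ iff i = i  [1 − |0−½|]
(φ iff ψ) or φ = i or ⊥ = i
In Weak Kleene logic: φ iff ψ = ⊥ iff i = i
(φ iff ψ) or φ = i or ⊥ = i

i; i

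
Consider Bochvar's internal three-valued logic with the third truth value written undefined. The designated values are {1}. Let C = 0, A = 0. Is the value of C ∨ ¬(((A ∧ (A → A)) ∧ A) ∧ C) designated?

Yes

A → A = 0 → 0 = 1
A ∧ (A → A) = 0 ∧ 1 = 0
(A ∧ (A → A)) ∧ A = 0 ∧ 0 = 0
((A ∧ (A → A)) ∧ A) ∧ C = 0 ∧ 0 = 0
¬(((A ∧ (A → A)) ∧ A) ∧ C) = ¬0 = 1
C ∨ ¬(((A ∧ (A → A)) ∧ A) ∧ C) = 0 ∨ 1 = 1
1 ∈ {1}.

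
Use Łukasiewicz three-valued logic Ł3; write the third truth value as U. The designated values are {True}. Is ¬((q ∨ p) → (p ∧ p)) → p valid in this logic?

No

Countermodel: q=True, p=False gives False, which is not designated.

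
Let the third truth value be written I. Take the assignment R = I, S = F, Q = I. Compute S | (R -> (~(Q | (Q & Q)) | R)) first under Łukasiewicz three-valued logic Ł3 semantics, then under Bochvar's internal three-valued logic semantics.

In Łukasiewicz three-valued logic Ł3: Q & Q = I & I = I
Q | (Q & Q) = I | I = I
~(Q | (Q & Q)) = ~I = I
~(Q | (Q & Q)) | R = I | I = I
R -> (~(Q | (Q & Q)) | R) = I -> I = T
S | (R -> (~(Q | (Q & Q)) | R)) = F | T = T
In Bochvar's internal three-valued logic: Q & Q = I & I = I
Q | (Q & Q) = I | I = I
~(Q | (Q & Q)) = ~I = I
~(Q | (Q & Q)) | R = I | I = I
R -> (~(Q | (Q & Q)) | R) = I -> I = I
S | (R -> (~(Q | (Q & Q)) | R)) = F | I = I
They differ because Łukasiewicz three-valued logic Ł3 and Bochvar's internal three-valued logic treat I differently under the binary connectives.

T; I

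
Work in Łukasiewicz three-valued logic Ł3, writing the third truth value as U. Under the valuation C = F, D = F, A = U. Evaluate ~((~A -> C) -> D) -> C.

~A = ~U = U
~A -> C = U -> F = U  [min(1, 1−½+0)]
(~A -> C) -> D = U -> F = U
~((~A -> C) -> D) = ~U = U
~((~A -> C) -> D) -> C = U -> F = U

U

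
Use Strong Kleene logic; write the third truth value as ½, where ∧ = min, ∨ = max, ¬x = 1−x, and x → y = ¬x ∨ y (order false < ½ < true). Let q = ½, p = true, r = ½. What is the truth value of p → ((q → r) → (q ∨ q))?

½

q → r = ½ → ½ = ½  [¬½ ∨ ½]
q ∨ q = ½ ∨ ½ = ½
(q → r) → (q ∨ q) = ½ → ½ = ½
p → ((q → r) → (q ∨ q)) = true → ½ = ½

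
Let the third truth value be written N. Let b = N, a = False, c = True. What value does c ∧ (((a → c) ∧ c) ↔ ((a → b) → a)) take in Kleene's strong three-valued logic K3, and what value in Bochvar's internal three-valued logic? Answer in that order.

In Kleene's strong three-valued logic K3: a → c = False → True = True
(a → c) ∧ c = True ∧ True = True
a → b = False → N = True  [¬False ∨ N]
(a → b) → a = True → False = False
((a → c) ∧ c) ↔ ((a → b) → a) = True ↔ False = False
c ∧ (((a → c) ∧ c) ↔ ((a → b) → a)) = True ∧ False = False
In Bochvar's internal three-valued logic: a → c = False → True = True
(a → c) ∧ c = True ∧ True = True
a → b = False → N = N
(a → b) → a = N → False = N
((a → c) ∧ c) ↔ ((a → b) → a) = True ↔ N = N
c ∧ (((a → c) ∧ c) ↔ ((a → b) → a)) = True ∧ N = N
They differ because Kleene's strong three-valued logic K3 and Bochvar's internal three-valued logic treat N differently under the binary connectives.

False; N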